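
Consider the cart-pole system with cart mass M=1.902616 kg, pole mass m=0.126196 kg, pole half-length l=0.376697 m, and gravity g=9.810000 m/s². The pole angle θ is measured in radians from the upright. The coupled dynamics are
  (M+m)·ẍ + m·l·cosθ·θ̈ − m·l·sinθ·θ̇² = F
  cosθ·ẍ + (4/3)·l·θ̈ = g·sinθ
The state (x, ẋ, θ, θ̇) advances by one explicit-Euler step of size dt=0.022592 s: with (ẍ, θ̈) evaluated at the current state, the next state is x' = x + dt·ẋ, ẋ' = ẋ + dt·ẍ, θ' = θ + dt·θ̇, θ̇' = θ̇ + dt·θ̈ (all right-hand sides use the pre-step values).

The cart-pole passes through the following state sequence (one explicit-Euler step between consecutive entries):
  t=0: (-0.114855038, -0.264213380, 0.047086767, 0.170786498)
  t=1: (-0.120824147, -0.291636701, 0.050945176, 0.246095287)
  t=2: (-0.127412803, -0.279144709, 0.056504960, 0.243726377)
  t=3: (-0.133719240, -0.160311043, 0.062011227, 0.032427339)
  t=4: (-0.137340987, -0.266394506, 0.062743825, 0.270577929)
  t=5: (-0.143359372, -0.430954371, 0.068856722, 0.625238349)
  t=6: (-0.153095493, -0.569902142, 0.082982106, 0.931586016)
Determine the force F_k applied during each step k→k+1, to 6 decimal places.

F_0 = -2.304453 N
F_1 = 1.116684 N
F_2 = 10.227467 N
F_3 = -9.026386 N
F_4 = -14.033260 N
F_5 = -11.836015 N

step 0→1:
  ẍ = (ẋ'−ẋ)/dt = (-0.291636701−-0.264213380)/0.022592 = -1.213851
  θ̈ = (θ̇'−θ̇)/dt = (0.246095287−0.170786498)/0.022592 = 3.333427
  sinθ=0.047069, cosθ=0.998892
  F = (M+m)·ẍ + m·l·cosθ·θ̈ − m·l·sinθ·θ̇² = -2.462675 + 0.158288 − 0.000065 = -2.304453
step 1→2:
  ẍ = (ẋ'−ẋ)/dt = (-0.279144709−-0.291636701)/0.022592 = 0.552939
  θ̈ = (θ̇'−θ̇)/dt = (0.243726377−0.246095287)/0.022592 = -0.104856
  sinθ=0.050923, cosθ=0.998703
  F = (M+m)·ẍ + m·l·cosθ·θ̈ − m·l·sinθ·θ̇² = 1.121809 + -0.004978 − 0.000147 = 1.116684
step 2→3:
  ẍ = (ẋ'−ẋ)/dt = (-0.160311043−-0.279144709)/0.022592 = 5.259989
  θ̈ = (θ̇'−θ̇)/dt = (0.032427339−0.243726377)/0.022592 = -9.352826
  sinθ=0.056475, cosθ=0.998404
  F = (M+m)·ẍ + m·l·cosθ·θ̈ − m·l·sinθ·θ̇² = 10.671528 + -0.443902 − 0.000159 = 10.227467
step 3→4:
  ẍ = (ẋ'−ẋ)/dt = (-0.266394506−-0.160311043)/0.022592 = -4.695621
  θ̈ = (θ̇'−θ̇)/dt = (0.270577929−0.032427339)/0.022592 = 10.541368
  sinθ=0.061971, cosθ=0.998078
  F = (M+m)·ẍ + m·l·cosθ·θ̈ − m·l·sinθ·θ̇² = -9.526532 + 0.500149 − 0.000003 = -9.026386
step 4→5:
  ẍ = (ẋ'−ẋ)/dt = (-0.430954371−-0.266394506)/0.022592 = -7.283988
  θ̈ = (θ̇'−θ̇)/dt = (0.625238349−0.270577929)/0.022592 = 15.698496
  sinθ=0.062703, cosθ=0.998032
  F = (M+m)·ẍ + m·l·cosθ·θ̈ − m·l·sinθ·θ̇² = -14.777843 + 0.744801 − 0.000218 = -14.033260
step 5→6:
  ẍ = (ẋ'−ẋ)/dt = (-0.569902142−-0.430954371)/0.022592 = -6.150309
  θ̈ = (θ̇'−θ̇)/dt = (0.931586016−0.625238349)/0.022592 = 13.560007
  sinθ=0.068802, cosθ=0.997630
  F = (M+m)·ẍ + m·l·cosθ·θ̈ − m·l·sinθ·θ̇² = -12.477820 + 0.643083 − 0.001279 = -11.836015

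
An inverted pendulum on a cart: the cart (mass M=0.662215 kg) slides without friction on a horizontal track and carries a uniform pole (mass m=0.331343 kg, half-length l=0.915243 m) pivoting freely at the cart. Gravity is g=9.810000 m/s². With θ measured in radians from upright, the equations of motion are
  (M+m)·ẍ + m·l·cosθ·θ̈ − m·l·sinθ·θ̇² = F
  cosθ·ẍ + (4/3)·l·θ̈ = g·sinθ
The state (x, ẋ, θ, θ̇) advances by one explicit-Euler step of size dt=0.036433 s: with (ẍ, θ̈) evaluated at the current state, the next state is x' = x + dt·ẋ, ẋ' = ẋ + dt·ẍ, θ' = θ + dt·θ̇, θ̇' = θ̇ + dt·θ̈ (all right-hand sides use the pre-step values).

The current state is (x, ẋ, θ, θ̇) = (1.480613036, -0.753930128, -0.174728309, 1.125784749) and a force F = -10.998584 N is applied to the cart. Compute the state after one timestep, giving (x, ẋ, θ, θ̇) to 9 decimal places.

sinθ=-0.173840590, cosθ=0.984773806
temp = (F + m·l·θ̇²·sinθ)/(M+m) = (-10.998584 + -0.066815331)/0.993558 = -11.137144818
θ̈ = (g·sinθ − cosθ·temp)/(l·(4/3 − m·cos²θ/(M+m))) = 10.020520641
ẍ = temp − m·l·θ̈·cosθ/(M+m) = -14.149094878
Euler: x'=1.480613036+0.036433·-0.753930128=1.453145100, ẋ'=-0.753930128+0.036433·-14.149094878=-1.269424102
       θ'=-0.174728309+0.036433·1.125784749=-0.133712593, θ̇'=1.125784749+0.036433·10.020520641=1.490862378

(1.453145100, -1.269424102, -0.133712593, 1.490862378)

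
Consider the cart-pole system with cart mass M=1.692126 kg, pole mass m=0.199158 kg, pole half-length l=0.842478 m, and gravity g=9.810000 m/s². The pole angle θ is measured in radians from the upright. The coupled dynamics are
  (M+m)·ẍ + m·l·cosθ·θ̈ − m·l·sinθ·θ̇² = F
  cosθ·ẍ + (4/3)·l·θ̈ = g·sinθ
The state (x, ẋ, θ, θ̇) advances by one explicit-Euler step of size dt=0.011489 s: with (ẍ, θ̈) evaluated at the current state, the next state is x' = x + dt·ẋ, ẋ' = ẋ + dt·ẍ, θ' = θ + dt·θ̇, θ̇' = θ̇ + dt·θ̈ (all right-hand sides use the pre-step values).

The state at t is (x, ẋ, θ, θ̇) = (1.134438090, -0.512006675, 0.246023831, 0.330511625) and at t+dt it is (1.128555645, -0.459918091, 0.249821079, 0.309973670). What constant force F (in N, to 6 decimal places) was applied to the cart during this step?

ẍ = (ẋ'−ẋ)/dt = (-0.459918091−-0.512006675)/0.011489 = 4.533779
θ̈ = (θ̇'−θ̇)/dt = (0.309973670−0.330511625)/0.011489 = -1.787619
sinθ=0.243549, cosθ=0.969888
F = (M+m)·ẍ + m·l·cosθ·θ̈ − m·l·sinθ·θ̇² = 8.574663 + -0.290906 − 0.004464 = 8.279293

F = 8.279293 N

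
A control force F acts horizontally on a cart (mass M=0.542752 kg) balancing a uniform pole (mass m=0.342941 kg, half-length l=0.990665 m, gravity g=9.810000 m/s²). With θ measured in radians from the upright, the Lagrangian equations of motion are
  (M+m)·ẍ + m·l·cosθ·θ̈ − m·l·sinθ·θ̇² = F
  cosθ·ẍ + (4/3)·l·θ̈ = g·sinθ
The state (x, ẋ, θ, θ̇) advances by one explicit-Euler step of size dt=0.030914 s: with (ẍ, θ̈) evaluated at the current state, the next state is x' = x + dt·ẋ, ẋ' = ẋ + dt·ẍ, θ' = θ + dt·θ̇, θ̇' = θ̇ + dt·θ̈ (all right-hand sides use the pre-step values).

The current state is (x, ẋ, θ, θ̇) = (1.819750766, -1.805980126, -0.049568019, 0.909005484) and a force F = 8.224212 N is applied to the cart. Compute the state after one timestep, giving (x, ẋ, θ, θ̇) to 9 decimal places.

(1.763920696, -1.396401817, -0.021467023, 0.587932212)

sinθ=-0.049547723, cosθ=0.998771757
temp = (F + m·l·θ̇²·sinθ)/(M+m) = (8.224212 + -0.013909225)/0.885693 = 9.269919458
θ̈ = (g·sinθ − cosθ·temp)/(l·(4/3 − m·cos²θ/(M+m))) = -10.386015148
ẍ = temp − m·l·θ̈·cosθ/(M+m) = 13.248958699
Euler: x'=1.819750766+0.030914·-1.805980126=1.763920696, ẋ'=-1.805980126+0.030914·13.248958699=-1.396401817
       θ'=-0.049568019+0.030914·0.909005484=-0.021467023, θ̇'=0.909005484+0.030914·-10.386015148=0.587932212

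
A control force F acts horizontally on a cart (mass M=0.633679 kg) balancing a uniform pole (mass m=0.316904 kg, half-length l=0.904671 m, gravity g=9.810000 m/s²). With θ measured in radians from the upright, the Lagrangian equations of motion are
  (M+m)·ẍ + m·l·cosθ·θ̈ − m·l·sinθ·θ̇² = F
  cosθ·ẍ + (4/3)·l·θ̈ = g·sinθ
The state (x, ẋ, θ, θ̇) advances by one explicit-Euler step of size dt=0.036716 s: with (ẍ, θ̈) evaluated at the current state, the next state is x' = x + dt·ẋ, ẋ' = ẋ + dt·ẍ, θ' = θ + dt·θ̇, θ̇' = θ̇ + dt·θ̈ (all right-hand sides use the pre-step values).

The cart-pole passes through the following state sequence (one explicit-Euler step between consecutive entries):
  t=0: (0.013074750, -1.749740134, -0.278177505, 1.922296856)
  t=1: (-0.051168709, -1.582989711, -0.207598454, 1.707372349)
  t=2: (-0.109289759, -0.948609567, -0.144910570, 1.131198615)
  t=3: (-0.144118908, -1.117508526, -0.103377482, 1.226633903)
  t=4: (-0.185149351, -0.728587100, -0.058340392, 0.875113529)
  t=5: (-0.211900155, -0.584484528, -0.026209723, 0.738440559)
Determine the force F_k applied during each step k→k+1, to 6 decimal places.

step 0→1:
  ẍ = (ẋ'−ẋ)/dt = (-1.582989711−-1.749740134)/0.036716 = 4.541628
  θ̈ = (θ̇'−θ̇)/dt = (1.707372349−1.922296856)/0.036716 = -5.853702
  sinθ=-0.274604, cosθ=0.961557
  F = (M+m)·ẍ + m·l·cosθ·θ̈ − m·l·sinθ·θ̇² = 4.317195 + -1.613705 − -0.290915 = 2.994404
step 1→2:
  ẍ = (ẋ'−ẋ)/dt = (-0.948609567−-1.582989711)/0.036716 = 17.278030
  θ̈ = (θ̇'−θ̇)/dt = (1.131198615−1.707372349)/0.036716 = -15.692715
  sinθ=-0.206111, cosθ=0.978529
  F = (M+m)·ẍ + m·l·cosθ·θ̈ − m·l·sinθ·θ̇² = 16.424201 + -4.402406 − -0.172256 = 12.194052
step 2→3:
  ẍ = (ẋ'−ẋ)/dt = (-1.117508526−-0.948609567)/0.036716 = -4.600146
  θ̈ = (θ̇'−θ̇)/dt = (1.226633903−1.131198615)/0.036716 = 2.599283
  sinθ=-0.144404, cosθ=0.989519
  F = (M+m)·ẍ + m·l·cosθ·θ̈ − m·l·sinθ·θ̇² = -4.372821 + 0.737388 − -0.052976 = -3.582457
step 3→4:
  ẍ = (ẋ'−ẋ)/dt = (-0.728587100−-1.117508526)/0.036716 = 10.592696
  θ̈ = (θ̇'−θ̇)/dt = (0.875113529−1.226633903)/0.036716 = -9.574038
  sinθ=-0.103193, cosθ=0.994661
  F = (M+m)·ẍ + m·l·cosθ·θ̈ − m·l·sinθ·θ̇² = 10.069237 + -2.730164 − -0.044514 = 7.383587
step 4→5:
  ẍ = (ẋ'−ẋ)/dt = (-0.584484528−-0.728587100)/0.036716 = 3.924790
  θ̈ = (θ̇'−θ̇)/dt = (0.738440559−0.875113529)/0.036716 = -3.722436
  sinθ=-0.058307, cosθ=0.998299
  F = (M+m)·ẍ + m·l·cosθ·θ̈ − m·l·sinθ·θ̇² = 3.730838 + -1.065384 − -0.012802 = 2.678256

F_0 = 2.994404 N
F_1 = 12.194052 N
F_2 = -3.582457 N
F_3 = 7.383587 N
F_4 = 2.678256 N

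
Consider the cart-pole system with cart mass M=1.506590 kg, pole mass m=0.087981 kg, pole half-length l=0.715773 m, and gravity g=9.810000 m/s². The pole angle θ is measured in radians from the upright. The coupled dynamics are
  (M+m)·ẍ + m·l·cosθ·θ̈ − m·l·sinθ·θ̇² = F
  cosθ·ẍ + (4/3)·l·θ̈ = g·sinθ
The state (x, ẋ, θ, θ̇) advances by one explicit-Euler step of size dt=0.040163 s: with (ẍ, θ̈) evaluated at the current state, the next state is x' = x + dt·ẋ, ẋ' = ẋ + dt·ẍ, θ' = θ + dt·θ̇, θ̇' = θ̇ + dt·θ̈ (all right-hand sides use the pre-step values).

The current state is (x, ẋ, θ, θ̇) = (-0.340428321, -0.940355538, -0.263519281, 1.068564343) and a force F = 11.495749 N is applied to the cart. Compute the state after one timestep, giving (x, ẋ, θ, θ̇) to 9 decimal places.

sinθ=-0.260479951, cosθ=0.965479257
temp = (F + m·l·θ̇²·sinθ)/(M+m) = (11.495749 + -0.018730090)/1.594571 = 7.197559036
θ̈ = (g·sinθ − cosθ·temp)/(l·(4/3 − m·cos²θ/(M+m))) = -10.358450572
ẍ = temp − m·l·θ̈·cosθ/(M+m) = 7.592523562
Euler: x'=-0.340428321+0.040163·-0.940355538=-0.378195820, ẋ'=-0.940355538+0.040163·7.592523562=-0.635417014
       θ'=-0.263519281+0.040163·1.068564343=-0.220602531, θ̇'=1.068564343+0.040163·-10.358450572=0.652537893

(-0.378195820, -0.635417014, -0.220602531, 0.652537893)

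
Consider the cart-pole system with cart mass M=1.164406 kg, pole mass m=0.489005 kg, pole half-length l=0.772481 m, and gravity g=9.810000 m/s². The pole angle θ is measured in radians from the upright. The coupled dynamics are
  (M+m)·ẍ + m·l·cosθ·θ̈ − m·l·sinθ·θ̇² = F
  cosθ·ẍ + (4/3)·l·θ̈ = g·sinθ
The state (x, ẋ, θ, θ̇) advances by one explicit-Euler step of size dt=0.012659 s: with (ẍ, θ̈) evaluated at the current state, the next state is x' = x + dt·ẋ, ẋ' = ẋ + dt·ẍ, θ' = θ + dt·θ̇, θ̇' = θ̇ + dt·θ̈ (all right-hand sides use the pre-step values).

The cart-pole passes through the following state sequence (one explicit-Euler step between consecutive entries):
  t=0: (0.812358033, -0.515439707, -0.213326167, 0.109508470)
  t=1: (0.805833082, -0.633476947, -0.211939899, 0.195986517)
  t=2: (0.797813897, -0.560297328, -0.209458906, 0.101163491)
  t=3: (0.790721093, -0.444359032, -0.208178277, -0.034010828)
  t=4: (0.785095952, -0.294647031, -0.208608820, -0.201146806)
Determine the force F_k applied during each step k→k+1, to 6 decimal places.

F_0 = -12.894035 N
F_1 = 6.794926 N
F_2 = 11.198211 N
F_3 = 14.674511 N

step 0→1:
  ẍ = (ẋ'−ẋ)/dt = (-0.633476947−-0.515439707)/0.012659 = -9.324373
  θ̈ = (θ̇'−θ̇)/dt = (0.195986517−0.109508470)/0.012659 = 6.831349
  sinθ=-0.211712, cosθ=0.977332
  F = (M+m)·ẍ + m·l·cosθ·θ̈ − m·l·sinθ·θ̇² = -15.417021 + 2.522027 − -0.000959 = -12.894035
step 1→2:
  ẍ = (ẋ'−ẋ)/dt = (-0.560297328−-0.633476947)/0.012659 = 5.780837
  θ̈ = (θ̇'−θ̇)/dt = (0.101163491−0.195986517)/0.012659 = -7.490562
  sinθ=-0.210357, cosθ=0.977625
  F = (M+m)·ẍ + m·l·cosθ·θ̈ − m·l·sinθ·θ̇² = 9.558100 + -2.766226 − -0.003052 = 6.794926
step 2→3:
  ẍ = (ẋ'−ẋ)/dt = (-0.444359032−-0.560297328)/0.012659 = 9.158567
  θ̈ = (θ̇'−θ̇)/dt = (-0.034010828−0.101163491)/0.012659 = -10.678120
  sinθ=-0.207931, cosθ=0.978144
  F = (M+m)·ẍ + m·l·cosθ·θ̈ − m·l·sinθ·θ̇² = 15.142875 + -3.945468 − -0.000804 = 11.198211
step 3→4:
  ẍ = (ẋ'−ẋ)/dt = (-0.294647031−-0.444359032)/0.012659 = 11.826527
  θ̈ = (θ̇'−θ̇)/dt = (-0.201146806−-0.034010828)/0.012659 = -13.202937
  sinθ=-0.206678, cosθ=0.978409
  F = (M+m)·ẍ + m·l·cosθ·θ̈ − m·l·sinθ·θ̇² = 19.554109 + -4.879689 − -0.000090 = 14.674511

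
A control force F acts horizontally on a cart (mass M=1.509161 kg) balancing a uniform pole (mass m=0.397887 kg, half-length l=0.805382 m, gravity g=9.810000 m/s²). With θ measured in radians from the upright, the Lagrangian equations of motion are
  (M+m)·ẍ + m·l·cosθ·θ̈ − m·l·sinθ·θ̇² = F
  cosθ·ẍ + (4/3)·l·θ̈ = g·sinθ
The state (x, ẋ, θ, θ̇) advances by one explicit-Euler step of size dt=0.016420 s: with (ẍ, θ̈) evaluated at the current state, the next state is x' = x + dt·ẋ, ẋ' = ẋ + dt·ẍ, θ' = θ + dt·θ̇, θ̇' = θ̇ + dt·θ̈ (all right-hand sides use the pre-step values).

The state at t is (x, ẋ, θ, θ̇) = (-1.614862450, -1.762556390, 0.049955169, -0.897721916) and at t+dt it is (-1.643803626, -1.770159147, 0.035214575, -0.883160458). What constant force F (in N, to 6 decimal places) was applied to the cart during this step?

ẍ = (ẋ'−ẋ)/dt = (-1.770159147−-1.762556390)/0.016420 = -0.463018
θ̈ = (θ̇'−θ̇)/dt = (-0.883160458−-0.897721916)/0.016420 = 0.886812
sinθ=0.049934, cosθ=0.998753
F = (M+m)·ẍ + m·l·cosθ·θ̈ − m·l·sinθ·θ̇² = -0.882998 + 0.283825 − 0.012896 = -0.612068

F = -0.612068 N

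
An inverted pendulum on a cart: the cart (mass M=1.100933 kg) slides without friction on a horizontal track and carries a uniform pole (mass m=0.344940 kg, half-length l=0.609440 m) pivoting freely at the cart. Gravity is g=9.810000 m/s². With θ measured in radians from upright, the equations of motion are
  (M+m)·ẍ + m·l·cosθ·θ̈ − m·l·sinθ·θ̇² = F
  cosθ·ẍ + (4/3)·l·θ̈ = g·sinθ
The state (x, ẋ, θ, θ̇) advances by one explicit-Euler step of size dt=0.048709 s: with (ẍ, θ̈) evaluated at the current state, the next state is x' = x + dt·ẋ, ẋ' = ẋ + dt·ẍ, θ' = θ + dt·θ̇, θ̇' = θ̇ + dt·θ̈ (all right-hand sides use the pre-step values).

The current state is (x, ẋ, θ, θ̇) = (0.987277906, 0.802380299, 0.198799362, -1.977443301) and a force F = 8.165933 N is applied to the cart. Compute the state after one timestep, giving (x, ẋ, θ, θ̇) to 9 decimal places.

(1.026361048, 1.121216357, 0.102480076, -2.245953137)

sinθ=0.197492483, cosθ=0.980304401
temp = (F + m·l·θ̇²·sinθ)/(M+m) = (8.165933 + 0.162342849)/1.445873 = 5.760032762
θ̈ = (g·sinθ − cosθ·temp)/(l·(4/3 − m·cos²θ/(M+m))) = -5.512530257
ẍ = temp − m·l·θ̈·cosθ/(M+m) = 6.545731951
Euler: x'=0.987277906+0.048709·0.802380299=1.026361048, ẋ'=0.802380299+0.048709·6.545731951=1.121216357
       θ'=0.198799362+0.048709·-1.977443301=0.102480076, θ̇'=-1.977443301+0.048709·-5.512530257=-2.245953137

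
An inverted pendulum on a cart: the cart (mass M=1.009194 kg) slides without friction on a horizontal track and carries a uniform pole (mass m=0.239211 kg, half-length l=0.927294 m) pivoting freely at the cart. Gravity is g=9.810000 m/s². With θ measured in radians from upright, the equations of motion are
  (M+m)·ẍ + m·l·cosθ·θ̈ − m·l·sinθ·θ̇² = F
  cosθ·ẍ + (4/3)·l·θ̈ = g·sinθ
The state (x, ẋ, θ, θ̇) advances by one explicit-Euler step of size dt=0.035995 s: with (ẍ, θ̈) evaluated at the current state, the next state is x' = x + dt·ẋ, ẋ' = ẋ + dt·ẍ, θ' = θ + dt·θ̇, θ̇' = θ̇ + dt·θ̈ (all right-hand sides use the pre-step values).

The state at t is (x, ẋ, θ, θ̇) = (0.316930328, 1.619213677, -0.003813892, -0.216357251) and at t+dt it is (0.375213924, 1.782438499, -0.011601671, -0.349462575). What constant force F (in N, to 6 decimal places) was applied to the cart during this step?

F = 4.840868 N

ẍ = (ẋ'−ẋ)/dt = (1.782438499−1.619213677)/0.035995 = 4.534653
θ̈ = (θ̇'−θ̇)/dt = (-0.349462575−-0.216357251)/0.035995 = -3.697884
sinθ=-0.003814, cosθ=0.999993
F = (M+m)·ẍ + m·l·cosθ·θ̈ − m·l·sinθ·θ̇² = 5.661083 + -0.820255 − -0.000040 = 4.840868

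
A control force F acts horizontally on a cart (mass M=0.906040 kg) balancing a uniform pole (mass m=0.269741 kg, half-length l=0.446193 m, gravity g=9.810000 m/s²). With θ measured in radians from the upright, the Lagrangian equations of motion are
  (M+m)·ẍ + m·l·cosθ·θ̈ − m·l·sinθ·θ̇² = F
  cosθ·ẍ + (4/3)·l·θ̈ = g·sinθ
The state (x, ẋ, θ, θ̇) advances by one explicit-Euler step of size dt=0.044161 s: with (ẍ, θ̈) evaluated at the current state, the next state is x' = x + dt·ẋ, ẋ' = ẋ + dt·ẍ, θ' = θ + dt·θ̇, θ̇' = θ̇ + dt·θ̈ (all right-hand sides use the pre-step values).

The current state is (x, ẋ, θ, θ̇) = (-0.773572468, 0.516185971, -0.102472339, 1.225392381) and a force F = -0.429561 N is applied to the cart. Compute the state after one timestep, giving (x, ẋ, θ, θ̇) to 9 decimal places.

sinθ=-0.102293097, cosθ=0.994754303
temp = (F + m·l·θ̇²·sinθ)/(M+m) = (-0.429561 + -0.018486998)/1.175781 = -0.381064159
θ̈ = (g·sinθ − cosθ·temp)/(l·(4/3 − m·cos²θ/(M+m))) = -1.264970672
ẍ = temp − m·l·θ̈·cosθ/(M+m) = -0.252257131
Euler: x'=-0.773572468+0.044161·0.516185971=-0.750777179, ẋ'=0.516185971+0.044161·-0.252257131=0.505046044
       θ'=-0.102472339+0.044161·1.225392381=-0.048357786, θ̇'=1.225392381+0.044161·-1.264970672=1.169530011

(-0.750777179, 0.505046044, -0.048357786, 1.169530011)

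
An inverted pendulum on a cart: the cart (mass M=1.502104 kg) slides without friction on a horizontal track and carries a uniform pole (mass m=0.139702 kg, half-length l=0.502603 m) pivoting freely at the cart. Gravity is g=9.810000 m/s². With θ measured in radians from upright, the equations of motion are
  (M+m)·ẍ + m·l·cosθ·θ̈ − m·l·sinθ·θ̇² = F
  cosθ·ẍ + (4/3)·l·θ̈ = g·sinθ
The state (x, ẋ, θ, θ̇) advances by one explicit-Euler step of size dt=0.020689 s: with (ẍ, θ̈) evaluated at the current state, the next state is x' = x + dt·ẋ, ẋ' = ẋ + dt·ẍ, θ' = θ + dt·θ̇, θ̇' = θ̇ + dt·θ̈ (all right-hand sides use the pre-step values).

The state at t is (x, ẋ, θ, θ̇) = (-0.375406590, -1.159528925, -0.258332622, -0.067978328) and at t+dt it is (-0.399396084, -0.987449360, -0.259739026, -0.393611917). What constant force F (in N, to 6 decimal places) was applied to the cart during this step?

ẍ = (ẋ'−ẋ)/dt = (-0.987449360−-1.159528925)/0.020689 = 8.317442
θ̈ = (θ̇'−θ̇)/dt = (-0.393611917−-0.067978328)/0.020689 = -15.739455
sinθ=-0.255469, cosθ=0.966817
F = (M+m)·ẍ + m·l·cosθ·θ̈ − m·l·sinθ·θ̇² = 13.655627 + -1.068469 − -0.000083 = 12.587241

F = 12.587241 N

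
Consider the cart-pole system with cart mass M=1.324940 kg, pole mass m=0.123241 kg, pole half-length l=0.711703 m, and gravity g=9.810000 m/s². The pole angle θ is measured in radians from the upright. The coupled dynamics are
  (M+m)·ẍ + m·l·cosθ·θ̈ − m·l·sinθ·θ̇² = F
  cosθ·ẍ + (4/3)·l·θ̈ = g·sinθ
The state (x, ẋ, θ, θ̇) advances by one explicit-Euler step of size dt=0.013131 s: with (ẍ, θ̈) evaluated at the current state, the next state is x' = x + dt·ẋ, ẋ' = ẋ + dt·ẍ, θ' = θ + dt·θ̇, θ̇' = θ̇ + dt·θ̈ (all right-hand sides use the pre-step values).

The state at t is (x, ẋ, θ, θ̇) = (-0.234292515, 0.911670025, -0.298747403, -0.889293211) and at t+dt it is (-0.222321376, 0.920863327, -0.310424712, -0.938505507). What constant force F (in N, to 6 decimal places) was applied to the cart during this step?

F = 0.720157 N

ẍ = (ẋ'−ẋ)/dt = (0.920863327−0.911670025)/0.013131 = 0.700122
θ̈ = (θ̇'−θ̇)/dt = (-0.938505507−-0.889293211)/0.013131 = -3.747795
sinθ=-0.294323, cosθ=0.955706
F = (M+m)·ẍ + m·l·cosθ·θ̈ − m·l·sinθ·θ̇² = 1.013903 + -0.314162 − -0.020416 = 0.720157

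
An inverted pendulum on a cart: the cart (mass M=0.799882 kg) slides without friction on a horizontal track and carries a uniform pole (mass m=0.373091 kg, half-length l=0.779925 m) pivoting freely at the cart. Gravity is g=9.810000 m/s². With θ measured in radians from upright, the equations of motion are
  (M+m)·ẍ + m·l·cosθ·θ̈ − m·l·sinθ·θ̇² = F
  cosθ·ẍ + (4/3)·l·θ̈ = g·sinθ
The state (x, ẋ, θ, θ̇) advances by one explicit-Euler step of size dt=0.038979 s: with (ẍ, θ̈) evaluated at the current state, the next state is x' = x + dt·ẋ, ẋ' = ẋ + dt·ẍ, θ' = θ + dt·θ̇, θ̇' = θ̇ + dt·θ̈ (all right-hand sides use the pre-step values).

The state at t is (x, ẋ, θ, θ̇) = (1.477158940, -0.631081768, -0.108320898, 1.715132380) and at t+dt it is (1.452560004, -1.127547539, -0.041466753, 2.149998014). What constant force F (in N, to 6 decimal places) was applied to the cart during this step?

F = -11.620026 N

ẍ = (ẋ'−ẋ)/dt = (-1.127547539−-0.631081768)/0.038979 = -12.736750
θ̈ = (θ̇'−θ̇)/dt = (2.149998014−1.715132380)/0.038979 = 11.156408
sinθ=-0.108109, cosθ=0.994139
F = (M+m)·ẍ + m·l·cosθ·θ̈ − m·l·sinθ·θ̇² = -14.939864 + 3.227298 − -0.092539 = -11.620026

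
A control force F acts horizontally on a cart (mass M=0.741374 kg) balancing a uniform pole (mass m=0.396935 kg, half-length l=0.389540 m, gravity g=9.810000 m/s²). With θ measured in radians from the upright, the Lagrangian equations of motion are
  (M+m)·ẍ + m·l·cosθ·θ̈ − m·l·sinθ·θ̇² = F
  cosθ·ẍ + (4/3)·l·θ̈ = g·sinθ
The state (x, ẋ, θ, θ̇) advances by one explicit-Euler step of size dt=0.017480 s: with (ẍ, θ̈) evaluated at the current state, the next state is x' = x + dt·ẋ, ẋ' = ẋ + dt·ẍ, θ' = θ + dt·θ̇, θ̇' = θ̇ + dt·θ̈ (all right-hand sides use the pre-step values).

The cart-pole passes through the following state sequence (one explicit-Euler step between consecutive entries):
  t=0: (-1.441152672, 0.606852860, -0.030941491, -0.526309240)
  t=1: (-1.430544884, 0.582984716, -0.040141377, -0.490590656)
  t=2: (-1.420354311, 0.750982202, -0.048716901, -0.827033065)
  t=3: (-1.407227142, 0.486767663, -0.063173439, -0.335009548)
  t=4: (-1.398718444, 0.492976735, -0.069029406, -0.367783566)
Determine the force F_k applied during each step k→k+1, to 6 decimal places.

F_0 = -1.237181 N
F_1 = 7.967943 N
F_2 = -12.853566 N
F_3 = 0.116105 N

step 0→1:
  ẍ = (ẋ'−ẋ)/dt = (0.582984716−0.606852860)/0.017480 = -1.365454
  θ̈ = (θ̇'−θ̇)/dt = (-0.490590656−-0.526309240)/0.017480 = 2.043397
  sinθ=-0.030937, cosθ=0.999521
  F = (M+m)·ẍ + m·l·cosθ·θ̈ − m·l·sinθ·θ̇² = -1.554309 + 0.315803 − -0.001325 = -1.237181
step 1→2:
  ẍ = (ẋ'−ẋ)/dt = (0.750982202−0.582984716)/0.017480 = 9.610840
  θ̈ = (θ̇'−θ̇)/dt = (-0.827033065−-0.490590656)/0.017480 = -19.247277
  sinθ=-0.040131, cosθ=0.999194
  F = (M+m)·ẍ + m·l·cosθ·θ̈ − m·l·sinθ·θ̇² = 10.940106 + -2.973656 − -0.001493 = 7.967943
step 2→3:
  ẍ = (ẋ'−ẋ)/dt = (0.486767663−0.750982202)/0.017480 = -15.115248
  θ̈ = (θ̇'−θ̇)/dt = (-0.335009548−-0.827033065)/0.017480 = 28.147798
  sinθ=-0.048698, cosθ=0.998814
  F = (M+m)·ẍ + m·l·cosθ·θ̈ − m·l·sinθ·θ̇² = -17.205823 + 4.347107 − -0.005150 = -12.853566
step 3→4:
  ẍ = (ẋ'−ẋ)/dt = (0.492976735−0.486767663)/0.017480 = 0.355210
  θ̈ = (θ̇'−θ̇)/dt = (-0.367783566−-0.335009548)/0.017480 = -1.874944
  sinθ=-0.063131, cosθ=0.998005
  F = (M+m)·ẍ + m·l·cosθ·θ̈ − m·l·sinθ·θ̇² = 0.404339 + -0.289329 − -0.001096 = 0.116105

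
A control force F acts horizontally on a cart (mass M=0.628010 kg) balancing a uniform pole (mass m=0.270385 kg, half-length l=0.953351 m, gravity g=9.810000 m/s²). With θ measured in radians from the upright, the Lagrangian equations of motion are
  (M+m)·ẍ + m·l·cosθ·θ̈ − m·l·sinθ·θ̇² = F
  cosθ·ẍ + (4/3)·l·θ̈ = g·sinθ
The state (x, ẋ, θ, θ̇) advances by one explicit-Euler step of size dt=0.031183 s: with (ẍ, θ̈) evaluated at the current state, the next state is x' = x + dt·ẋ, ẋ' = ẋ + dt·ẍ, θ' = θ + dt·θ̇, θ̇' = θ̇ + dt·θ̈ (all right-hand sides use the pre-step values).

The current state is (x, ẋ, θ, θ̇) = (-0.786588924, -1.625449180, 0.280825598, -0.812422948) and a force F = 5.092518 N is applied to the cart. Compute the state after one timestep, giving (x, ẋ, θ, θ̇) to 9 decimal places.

(-0.837275306, -1.423319474, 0.255491813, -0.898511656)

sinθ=0.277149000, cosθ=0.960826952
temp = (F + m·l·θ̇²·sinθ)/(M+m) = (5.092518 + 0.047153410)/0.898395 = 5.720948369
θ̈ = (g·sinθ − cosθ·temp)/(l·(4/3 − m·cos²θ/(M+m))) = -2.760757706
ẍ = temp − m·l·θ̈·cosθ/(M+m) = 6.482048094
Euler: x'=-0.786588924+0.031183·-1.625449180=-0.837275306, ẋ'=-1.625449180+0.031183·6.482048094=-1.423319474
       θ'=0.280825598+0.031183·-0.812422948=0.255491813, θ̇'=-0.812422948+0.031183·-2.760757706=-0.898511656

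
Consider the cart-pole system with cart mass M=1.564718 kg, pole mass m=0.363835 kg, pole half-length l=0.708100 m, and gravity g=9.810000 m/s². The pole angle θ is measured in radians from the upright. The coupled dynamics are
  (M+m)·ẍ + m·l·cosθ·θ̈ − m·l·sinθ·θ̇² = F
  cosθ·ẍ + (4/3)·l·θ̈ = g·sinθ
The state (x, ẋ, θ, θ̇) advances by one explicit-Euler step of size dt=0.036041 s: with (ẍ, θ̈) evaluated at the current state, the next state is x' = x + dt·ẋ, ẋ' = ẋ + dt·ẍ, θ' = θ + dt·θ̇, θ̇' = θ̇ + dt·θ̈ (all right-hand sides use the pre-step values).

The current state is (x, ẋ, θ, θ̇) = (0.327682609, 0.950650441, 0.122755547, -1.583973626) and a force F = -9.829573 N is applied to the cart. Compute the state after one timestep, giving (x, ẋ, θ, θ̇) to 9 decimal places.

(0.361945002, 0.731861010, 0.065667554, -1.308127163)

sinθ=0.122447480, cosθ=0.992474994
temp = (F + m·l·θ̇²·sinθ)/(M+m) = (-9.829573 + 0.079148887)/1.928553 = -5.055823777
θ̈ = (g·sinθ − cosθ·temp)/(l·(4/3 − m·cos²θ/(M+m))) = 7.653685063
ẍ = temp − m·l·θ̈·cosθ/(M+m) = -6.070570487
Euler: x'=0.327682609+0.036041·0.950650441=0.361945002, ẋ'=0.950650441+0.036041·-6.070570487=0.731861010
       θ'=0.122755547+0.036041·-1.583973626=0.065667554, θ̇'=-1.583973626+0.036041·7.653685063=-1.308127163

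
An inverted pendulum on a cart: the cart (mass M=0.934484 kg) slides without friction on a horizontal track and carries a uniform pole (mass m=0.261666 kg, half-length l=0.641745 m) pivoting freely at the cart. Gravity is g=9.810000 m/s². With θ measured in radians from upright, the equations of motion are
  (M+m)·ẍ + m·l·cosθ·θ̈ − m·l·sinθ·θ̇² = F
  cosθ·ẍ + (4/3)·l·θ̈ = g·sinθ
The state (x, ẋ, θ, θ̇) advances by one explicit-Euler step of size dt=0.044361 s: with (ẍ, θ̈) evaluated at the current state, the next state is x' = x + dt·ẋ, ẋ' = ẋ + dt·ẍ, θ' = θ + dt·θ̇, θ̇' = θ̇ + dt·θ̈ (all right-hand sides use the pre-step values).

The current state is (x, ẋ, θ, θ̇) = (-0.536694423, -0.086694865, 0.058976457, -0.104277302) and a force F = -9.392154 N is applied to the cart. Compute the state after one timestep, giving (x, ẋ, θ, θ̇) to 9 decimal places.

(-0.540540294, -0.508115199, 0.054350612, 0.417353056)

sinθ=0.058942274, cosθ=0.998261393
temp = (F + m·l·θ̇²·sinθ)/(M+m) = (-9.392154 + 0.000107626)/1.196150 = -7.851896814
θ̈ = (g·sinθ − cosθ·temp)/(l·(4/3 − m·cos²θ/(M+m))) = 11.758760124
ẍ = temp − m·l·θ̈·cosθ/(M+m) = -9.499793388
Euler: x'=-0.536694423+0.044361·-0.086694865=-0.540540294, ẋ'=-0.086694865+0.044361·-9.499793388=-0.508115199
       θ'=0.058976457+0.044361·-0.104277302=0.054350612, θ̇'=-0.104277302+0.044361·11.758760124=0.417353056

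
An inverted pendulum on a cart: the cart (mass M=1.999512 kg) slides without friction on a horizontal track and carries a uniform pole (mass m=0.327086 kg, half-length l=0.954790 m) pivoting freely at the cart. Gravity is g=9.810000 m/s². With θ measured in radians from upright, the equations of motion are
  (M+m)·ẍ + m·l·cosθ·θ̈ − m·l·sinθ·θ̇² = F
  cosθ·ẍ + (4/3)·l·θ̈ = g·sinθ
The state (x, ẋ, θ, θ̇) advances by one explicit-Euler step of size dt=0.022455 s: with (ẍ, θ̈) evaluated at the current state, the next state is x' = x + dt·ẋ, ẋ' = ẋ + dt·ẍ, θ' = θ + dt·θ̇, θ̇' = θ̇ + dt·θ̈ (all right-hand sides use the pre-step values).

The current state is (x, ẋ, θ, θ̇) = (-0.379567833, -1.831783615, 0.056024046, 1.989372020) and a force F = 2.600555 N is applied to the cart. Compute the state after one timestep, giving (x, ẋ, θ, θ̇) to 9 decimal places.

sinθ=0.055994744, cosθ=0.998431064
temp = (F + m·l·θ̇²·sinθ)/(M+m) = (2.600555 + 0.069206851)/2.326598 = 1.147495980
θ̈ = (g·sinθ − cosθ·temp)/(l·(4/3 − m·cos²θ/(M+m))) = -0.523493572
ẍ = temp − m·l·θ̈·cosθ/(M+m) = 1.217654093
Euler: x'=-0.379567833+0.022455·-1.831783615=-0.420700534, ẋ'=-1.831783615+0.022455·1.217654093=-1.804441192
       θ'=0.056024046+0.022455·1.989372020=0.100695395, θ̇'=1.989372020+0.022455·-0.523493572=1.977616972

(-0.420700534, -1.804441192, 0.100695395, 1.977616972)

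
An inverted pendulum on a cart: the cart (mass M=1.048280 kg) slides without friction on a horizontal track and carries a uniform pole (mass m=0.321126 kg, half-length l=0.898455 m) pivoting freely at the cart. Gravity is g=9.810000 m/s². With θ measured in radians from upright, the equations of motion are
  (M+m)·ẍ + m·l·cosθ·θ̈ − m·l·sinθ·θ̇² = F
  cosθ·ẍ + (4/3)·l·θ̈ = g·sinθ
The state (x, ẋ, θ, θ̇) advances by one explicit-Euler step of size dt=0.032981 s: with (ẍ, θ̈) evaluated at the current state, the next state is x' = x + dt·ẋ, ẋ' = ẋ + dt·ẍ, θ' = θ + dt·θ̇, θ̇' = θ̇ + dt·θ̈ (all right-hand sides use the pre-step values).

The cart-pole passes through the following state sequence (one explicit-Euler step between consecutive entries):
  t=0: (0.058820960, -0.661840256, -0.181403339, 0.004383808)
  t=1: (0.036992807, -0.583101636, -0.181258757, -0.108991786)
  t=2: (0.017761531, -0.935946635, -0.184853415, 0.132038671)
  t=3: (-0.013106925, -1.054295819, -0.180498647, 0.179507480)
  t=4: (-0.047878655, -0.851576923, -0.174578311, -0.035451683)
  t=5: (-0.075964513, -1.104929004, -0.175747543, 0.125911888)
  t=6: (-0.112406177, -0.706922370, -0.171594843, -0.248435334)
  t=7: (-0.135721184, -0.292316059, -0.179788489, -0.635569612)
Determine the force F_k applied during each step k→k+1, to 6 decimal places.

step 0→1:
  ẍ = (ẋ'−ẋ)/dt = (-0.583101636−-0.661840256)/0.032981 = 2.387393
  θ̈ = (θ̇'−θ̇)/dt = (-0.108991786−0.004383808)/0.032981 = -3.437603
  sinθ=-0.180410, cosθ=0.983591
  F = (M+m)·ẍ + m·l·cosθ·θ̈ − m·l·sinθ·θ̇² = 3.269311 + -0.975534 − -0.000001 = 2.293778
step 1→2:
  ẍ = (ẋ'−ẋ)/dt = (-0.935946635−-0.583101636)/0.032981 = -10.698432
  θ̈ = (θ̇'−θ̇)/dt = (0.132038671−-0.108991786)/0.032981 = 7.308161
  sinθ=-0.180268, cosθ=0.983618
  F = (M+m)·ẍ + m·l·cosθ·θ̈ − m·l·sinθ·θ̇² = -14.650498 + 2.073988 − -0.000618 = -12.575892
step 2→3:
  ẍ = (ẋ'−ẋ)/dt = (-1.054295819−-0.935946635)/0.032981 = -3.588405
  θ̈ = (θ̇'−θ̇)/dt = (0.179507480−0.132038671)/0.032981 = 1.439277
  sinθ=-0.183802, cosθ=0.982963
  F = (M+m)·ẍ + m·l·cosθ·θ̈ − m·l·sinθ·θ̇² = -4.913983 + 0.408182 − -0.000925 = -4.504877
step 3→4:
  ẍ = (ẋ'−ẋ)/dt = (-0.851576923−-1.054295819)/0.032981 = 6.146536
  θ̈ = (θ̇'−θ̇)/dt = (-0.035451683−0.179507480)/0.032981 = -6.517667
  sinθ=-0.179520, cosθ=0.983754
  F = (M+m)·ẍ + m·l·cosθ·θ̈ − m·l·sinθ·θ̇² = 8.417103 + -1.849910 − -0.001669 = 6.568862
step 4→5:
  ẍ = (ẋ'−ẋ)/dt = (-1.104929004−-0.851576923)/0.032981 = -7.681759
  θ̈ = (θ̇'−θ̇)/dt = (0.125911888−-0.035451683)/0.032981 = 4.892622
  sinθ=-0.173693, cosθ=0.984800
  F = (M+m)·ẍ + m·l·cosθ·θ̈ − m·l·sinθ·θ̇² = -10.519446 + 1.390149 − -0.000063 = -9.129234
step 5→6:
  ẍ = (ẋ'−ẋ)/dt = (-0.706922370−-1.104929004)/0.032981 = 12.067755
  θ̈ = (θ̇'−θ̇)/dt = (-0.248435334−0.125911888)/0.032981 = -11.350390
  sinθ=-0.174844, cosθ=0.984596
  F = (M+m)·ẍ + m·l·cosθ·θ̈ − m·l·sinθ·θ̇² = 16.525656 + -3.224339 − -0.000800 = 13.302117
step 6→7:
  ẍ = (ẋ'−ẋ)/dt = (-0.292316059−-0.706922370)/0.032981 = 12.571065
  θ̈ = (θ̇'−θ̇)/dt = (-0.635569612−-0.248435334)/0.032981 = -11.738100
  sinθ=-0.170754, cosθ=0.985314
  F = (M+m)·ẍ + m·l·cosθ·θ̈ − m·l·sinθ·θ̇² = 17.214893 + -3.336907 − -0.003041 = 13.881026

F_0 = 2.293778 N
F_1 = -12.575892 N
F_2 = -4.504877 N
F_3 = 6.568862 N
F_4 = -9.129234 N
F_5 = 13.302117 N
F_6 = 13.881026 N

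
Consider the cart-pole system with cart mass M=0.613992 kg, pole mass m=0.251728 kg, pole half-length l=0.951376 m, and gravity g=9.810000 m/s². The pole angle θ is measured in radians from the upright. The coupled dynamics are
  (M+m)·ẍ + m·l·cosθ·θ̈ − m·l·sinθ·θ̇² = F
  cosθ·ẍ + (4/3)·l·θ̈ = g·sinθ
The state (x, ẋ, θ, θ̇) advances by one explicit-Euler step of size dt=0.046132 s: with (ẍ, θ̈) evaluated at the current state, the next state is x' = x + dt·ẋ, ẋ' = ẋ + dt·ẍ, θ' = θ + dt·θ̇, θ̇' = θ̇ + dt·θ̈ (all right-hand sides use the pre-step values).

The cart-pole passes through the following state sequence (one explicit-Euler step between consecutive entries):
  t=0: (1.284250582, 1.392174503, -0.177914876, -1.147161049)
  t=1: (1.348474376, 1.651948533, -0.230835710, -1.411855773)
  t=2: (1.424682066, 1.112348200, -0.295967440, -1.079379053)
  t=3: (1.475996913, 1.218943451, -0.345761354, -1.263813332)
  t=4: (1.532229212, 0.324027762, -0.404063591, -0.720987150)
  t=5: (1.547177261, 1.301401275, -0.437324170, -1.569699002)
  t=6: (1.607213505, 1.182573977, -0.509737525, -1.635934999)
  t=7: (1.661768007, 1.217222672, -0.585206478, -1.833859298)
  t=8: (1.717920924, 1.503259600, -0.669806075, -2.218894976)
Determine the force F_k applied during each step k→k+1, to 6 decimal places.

F_0 = 3.578299 N
F_1 = -8.336774 N
F_2 = 1.165927 N
F_3 = -14.013250 N
F_4 = 14.339319 N
F_5 = -2.291513 N
F_6 = 0.066093 N
F_7 = 4.146450 N

step 0→1:
  ẍ = (ẋ'−ẋ)/dt = (1.651948533−1.392174503)/0.046132 = 5.631103
  θ̈ = (θ̇'−θ̇)/dt = (-1.411855773−-1.147161049)/0.046132 = -5.737768
  sinθ=-0.176978, cosθ=0.984215
  F = (M+m)·ẍ + m·l·cosθ·θ̈ − m·l·sinθ·θ̇² = 4.874958 + -1.352436 − -0.055776 = 3.578299
step 1→2:
  ẍ = (ẋ'−ẋ)/dt = (1.112348200−1.651948533)/0.046132 = -11.696877
  θ̈ = (θ̇'−θ̇)/dt = (-1.079379053−-1.411855773)/0.046132 = 7.207074
  sinθ=-0.228791, cosθ=0.973476
  F = (M+m)·ẍ + m·l·cosθ·θ̈ − m·l·sinθ·θ̇² = -10.126220 + 1.680226 − -0.109220 = -8.336774
step 2→3:
  ẍ = (ẋ'−ẋ)/dt = (1.218943451−1.112348200)/0.046132 = 2.310657
  θ̈ = (θ̇'−θ̇)/dt = (-1.263813332−-1.079379053)/0.046132 = -3.997968
  sinθ=-0.291665, cosθ=0.956520
  F = (M+m)·ẍ + m·l·cosθ·θ̈ − m·l·sinθ·θ̇² = 2.000382 + -0.915835 − -0.081380 = 1.165927
step 3→4:
  ẍ = (ẋ'−ẋ)/dt = (0.324027762−1.218943451)/0.046132 = -19.399022
  θ̈ = (θ̇'−θ̇)/dt = (-0.720987150−-1.263813332)/0.046132 = 11.766804
  sinθ=-0.338913, cosθ=0.940818
  F = (M+m)·ẍ + m·l·cosθ·θ̈ − m·l·sinθ·θ̇² = -16.794121 + 2.651232 − -0.129640 = -14.013250
step 4→5:
  ẍ = (ẋ'−ẋ)/dt = (1.301401275−0.324027762)/0.046132 = 21.186454
  θ̈ = (θ̇'−θ̇)/dt = (-1.569699002−-0.720987150)/0.046132 = -18.397465
  sinθ=-0.393158, cosθ=0.919471
  F = (M+m)·ẍ + m·l·cosθ·θ̈ − m·l·sinθ·θ̇² = 18.341537 + -4.051163 − -0.048945 = 14.339319
step 5→6:
  ẍ = (ẋ'−ẋ)/dt = (1.182573977−1.301401275)/0.046132 = -2.575811
  θ̈ = (θ̇'−θ̇)/dt = (-1.635934999−-1.569699002)/0.046132 = -1.435793
  sinθ=-0.423517, cosθ=0.905888
  F = (M+m)·ẍ + m·l·cosθ·θ̈ − m·l·sinθ·θ̇² = -2.229931 + -0.311494 − -0.249912 = -2.291513
step 6→7:
  ẍ = (ẋ'−ẋ)/dt = (1.217222672−1.182573977)/0.046132 = 0.751077
  θ̈ = (θ̇'−θ̇)/dt = (-1.833859298−-1.635934999)/0.046132 = -4.290391
  sinθ=-0.487948, cosθ=0.872873
  F = (M+m)·ẍ + m·l·cosθ·θ̈ − m·l·sinθ·θ̇² = 0.650223 + -0.896874 − -0.312744 = 0.066093
step 7→8:
  ẍ = (ẋ'−ẋ)/dt = (1.503259600−1.217222672)/0.046132 = 6.200402
  θ̈ = (θ̇'−θ̇)/dt = (-2.218894976−-1.833859298)/0.046132 = -8.346390
  sinθ=-0.552372, cosθ=0.833598
  F = (M+m)·ẍ + m·l·cosθ·θ̈ − m·l·sinθ·θ̇² = 5.367812 + -1.666246 − -0.444884 = 4.146450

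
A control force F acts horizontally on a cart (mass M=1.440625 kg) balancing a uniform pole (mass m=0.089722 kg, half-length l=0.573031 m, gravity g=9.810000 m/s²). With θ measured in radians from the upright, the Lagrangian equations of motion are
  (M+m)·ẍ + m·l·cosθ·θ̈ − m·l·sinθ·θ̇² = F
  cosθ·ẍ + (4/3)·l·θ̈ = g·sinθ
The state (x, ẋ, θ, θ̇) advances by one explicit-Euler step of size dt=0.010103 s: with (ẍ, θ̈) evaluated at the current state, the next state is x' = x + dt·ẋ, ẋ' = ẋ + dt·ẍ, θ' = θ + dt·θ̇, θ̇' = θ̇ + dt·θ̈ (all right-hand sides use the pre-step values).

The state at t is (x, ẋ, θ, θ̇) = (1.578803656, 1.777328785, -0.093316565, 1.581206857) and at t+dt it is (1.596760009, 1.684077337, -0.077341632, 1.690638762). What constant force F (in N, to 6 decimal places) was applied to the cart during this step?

ẍ = (ẋ'−ẋ)/dt = (1.684077337−1.777328785)/0.010103 = -9.230075
θ̈ = (θ̇'−θ̇)/dt = (1.690638762−1.581206857)/0.010103 = 10.831625
sinθ=-0.093181, cosθ=0.995649
F = (M+m)·ẍ + m·l·cosθ·θ̈ − m·l·sinθ·θ̇² = -14.125218 + 0.554469 − -0.011978 = -13.558771

F = -13.558771 N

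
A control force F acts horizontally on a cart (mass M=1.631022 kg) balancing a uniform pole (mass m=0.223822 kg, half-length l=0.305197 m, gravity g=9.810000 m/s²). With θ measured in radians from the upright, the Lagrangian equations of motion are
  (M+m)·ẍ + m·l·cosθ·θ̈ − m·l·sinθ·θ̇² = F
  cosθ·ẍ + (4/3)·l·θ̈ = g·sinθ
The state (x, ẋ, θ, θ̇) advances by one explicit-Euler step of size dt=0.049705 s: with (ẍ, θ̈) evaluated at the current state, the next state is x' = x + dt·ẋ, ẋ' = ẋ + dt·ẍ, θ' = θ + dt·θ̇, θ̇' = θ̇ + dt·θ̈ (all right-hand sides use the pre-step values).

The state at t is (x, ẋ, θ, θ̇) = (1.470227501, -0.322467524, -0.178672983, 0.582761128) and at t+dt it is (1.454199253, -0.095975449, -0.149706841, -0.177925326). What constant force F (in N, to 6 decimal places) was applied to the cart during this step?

ẍ = (ẋ'−ẋ)/dt = (-0.095975449−-0.322467524)/0.049705 = 4.556726
θ̈ = (θ̇'−θ̇)/dt = (-0.177925326−0.582761128)/0.049705 = -15.304023
sinθ=-0.177724, cosθ=0.984080
F = (M+m)·ẍ + m·l·cosθ·θ̈ − m·l·sinθ·θ̇² = 8.452016 + -1.028772 − -0.004123 = 7.427367

F = 7.427367 N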